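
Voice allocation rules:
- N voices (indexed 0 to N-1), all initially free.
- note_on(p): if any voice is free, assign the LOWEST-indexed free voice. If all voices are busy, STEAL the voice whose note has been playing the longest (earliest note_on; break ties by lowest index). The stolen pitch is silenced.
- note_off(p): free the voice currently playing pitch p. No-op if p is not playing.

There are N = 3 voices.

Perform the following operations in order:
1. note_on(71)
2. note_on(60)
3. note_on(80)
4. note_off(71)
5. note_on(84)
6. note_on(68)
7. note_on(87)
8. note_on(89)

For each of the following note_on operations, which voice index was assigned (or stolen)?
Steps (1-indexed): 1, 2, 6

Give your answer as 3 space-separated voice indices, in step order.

Op 1: note_on(71): voice 0 is free -> assigned | voices=[71 - -]
Op 2: note_on(60): voice 1 is free -> assigned | voices=[71 60 -]
Op 3: note_on(80): voice 2 is free -> assigned | voices=[71 60 80]
Op 4: note_off(71): free voice 0 | voices=[- 60 80]
Op 5: note_on(84): voice 0 is free -> assigned | voices=[84 60 80]
Op 6: note_on(68): all voices busy, STEAL voice 1 (pitch 60, oldest) -> assign | voices=[84 68 80]
Op 7: note_on(87): all voices busy, STEAL voice 2 (pitch 80, oldest) -> assign | voices=[84 68 87]
Op 8: note_on(89): all voices busy, STEAL voice 0 (pitch 84, oldest) -> assign | voices=[89 68 87]

Answer: 0 1 1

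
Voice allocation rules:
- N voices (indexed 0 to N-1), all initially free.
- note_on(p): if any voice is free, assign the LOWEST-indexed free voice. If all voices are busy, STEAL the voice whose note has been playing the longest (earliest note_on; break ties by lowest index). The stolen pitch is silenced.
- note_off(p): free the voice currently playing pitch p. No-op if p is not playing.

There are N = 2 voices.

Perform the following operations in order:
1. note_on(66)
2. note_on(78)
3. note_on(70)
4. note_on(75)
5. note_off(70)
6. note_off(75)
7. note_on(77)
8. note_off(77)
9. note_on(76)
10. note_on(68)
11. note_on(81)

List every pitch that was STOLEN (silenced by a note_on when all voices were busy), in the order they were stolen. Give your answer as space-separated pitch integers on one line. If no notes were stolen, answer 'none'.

Answer: 66 78 76

Derivation:
Op 1: note_on(66): voice 0 is free -> assigned | voices=[66 -]
Op 2: note_on(78): voice 1 is free -> assigned | voices=[66 78]
Op 3: note_on(70): all voices busy, STEAL voice 0 (pitch 66, oldest) -> assign | voices=[70 78]
Op 4: note_on(75): all voices busy, STEAL voice 1 (pitch 78, oldest) -> assign | voices=[70 75]
Op 5: note_off(70): free voice 0 | voices=[- 75]
Op 6: note_off(75): free voice 1 | voices=[- -]
Op 7: note_on(77): voice 0 is free -> assigned | voices=[77 -]
Op 8: note_off(77): free voice 0 | voices=[- -]
Op 9: note_on(76): voice 0 is free -> assigned | voices=[76 -]
Op 10: note_on(68): voice 1 is free -> assigned | voices=[76 68]
Op 11: note_on(81): all voices busy, STEAL voice 0 (pitch 76, oldest) -> assign | voices=[81 68]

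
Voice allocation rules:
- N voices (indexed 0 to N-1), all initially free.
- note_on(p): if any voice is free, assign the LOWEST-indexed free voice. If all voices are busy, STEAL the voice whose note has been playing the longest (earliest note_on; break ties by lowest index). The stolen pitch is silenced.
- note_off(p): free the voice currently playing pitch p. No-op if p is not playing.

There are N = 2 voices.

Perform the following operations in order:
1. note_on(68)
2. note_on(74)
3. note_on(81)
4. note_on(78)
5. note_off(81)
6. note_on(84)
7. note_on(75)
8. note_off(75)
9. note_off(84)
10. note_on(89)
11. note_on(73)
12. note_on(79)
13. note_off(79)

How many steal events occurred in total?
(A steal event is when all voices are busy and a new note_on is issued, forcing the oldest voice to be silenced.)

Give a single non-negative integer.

Answer: 4

Derivation:
Op 1: note_on(68): voice 0 is free -> assigned | voices=[68 -]
Op 2: note_on(74): voice 1 is free -> assigned | voices=[68 74]
Op 3: note_on(81): all voices busy, STEAL voice 0 (pitch 68, oldest) -> assign | voices=[81 74]
Op 4: note_on(78): all voices busy, STEAL voice 1 (pitch 74, oldest) -> assign | voices=[81 78]
Op 5: note_off(81): free voice 0 | voices=[- 78]
Op 6: note_on(84): voice 0 is free -> assigned | voices=[84 78]
Op 7: note_on(75): all voices busy, STEAL voice 1 (pitch 78, oldest) -> assign | voices=[84 75]
Op 8: note_off(75): free voice 1 | voices=[84 -]
Op 9: note_off(84): free voice 0 | voices=[- -]
Op 10: note_on(89): voice 0 is free -> assigned | voices=[89 -]
Op 11: note_on(73): voice 1 is free -> assigned | voices=[89 73]
Op 12: note_on(79): all voices busy, STEAL voice 0 (pitch 89, oldest) -> assign | voices=[79 73]
Op 13: note_off(79): free voice 0 | voices=[- 73]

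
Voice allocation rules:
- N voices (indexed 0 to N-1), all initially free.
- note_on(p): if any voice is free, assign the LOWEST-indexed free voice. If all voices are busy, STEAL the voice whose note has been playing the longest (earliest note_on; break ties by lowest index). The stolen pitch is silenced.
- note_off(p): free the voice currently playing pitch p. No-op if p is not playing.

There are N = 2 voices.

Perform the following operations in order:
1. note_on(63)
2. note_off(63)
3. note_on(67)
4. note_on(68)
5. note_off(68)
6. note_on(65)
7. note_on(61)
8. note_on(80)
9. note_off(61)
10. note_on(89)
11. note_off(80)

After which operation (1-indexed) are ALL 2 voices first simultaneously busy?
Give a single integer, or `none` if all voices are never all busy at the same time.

Answer: 4

Derivation:
Op 1: note_on(63): voice 0 is free -> assigned | voices=[63 -]
Op 2: note_off(63): free voice 0 | voices=[- -]
Op 3: note_on(67): voice 0 is free -> assigned | voices=[67 -]
Op 4: note_on(68): voice 1 is free -> assigned | voices=[67 68]
Op 5: note_off(68): free voice 1 | voices=[67 -]
Op 6: note_on(65): voice 1 is free -> assigned | voices=[67 65]
Op 7: note_on(61): all voices busy, STEAL voice 0 (pitch 67, oldest) -> assign | voices=[61 65]
Op 8: note_on(80): all voices busy, STEAL voice 1 (pitch 65, oldest) -> assign | voices=[61 80]
Op 9: note_off(61): free voice 0 | voices=[- 80]
Op 10: note_on(89): voice 0 is free -> assigned | voices=[89 80]
Op 11: note_off(80): free voice 1 | voices=[89 -]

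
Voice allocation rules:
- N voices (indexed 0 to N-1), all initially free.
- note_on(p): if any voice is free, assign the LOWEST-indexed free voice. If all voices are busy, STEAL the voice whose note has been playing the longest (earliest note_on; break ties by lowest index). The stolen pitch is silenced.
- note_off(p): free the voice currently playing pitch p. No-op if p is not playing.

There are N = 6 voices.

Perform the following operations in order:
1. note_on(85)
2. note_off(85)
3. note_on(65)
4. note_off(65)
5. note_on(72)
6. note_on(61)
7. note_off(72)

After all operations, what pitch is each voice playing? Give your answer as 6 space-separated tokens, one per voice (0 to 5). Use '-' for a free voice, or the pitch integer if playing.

Answer: - 61 - - - -

Derivation:
Op 1: note_on(85): voice 0 is free -> assigned | voices=[85 - - - - -]
Op 2: note_off(85): free voice 0 | voices=[- - - - - -]
Op 3: note_on(65): voice 0 is free -> assigned | voices=[65 - - - - -]
Op 4: note_off(65): free voice 0 | voices=[- - - - - -]
Op 5: note_on(72): voice 0 is free -> assigned | voices=[72 - - - - -]
Op 6: note_on(61): voice 1 is free -> assigned | voices=[72 61 - - - -]
Op 7: note_off(72): free voice 0 | voices=[- 61 - - - -]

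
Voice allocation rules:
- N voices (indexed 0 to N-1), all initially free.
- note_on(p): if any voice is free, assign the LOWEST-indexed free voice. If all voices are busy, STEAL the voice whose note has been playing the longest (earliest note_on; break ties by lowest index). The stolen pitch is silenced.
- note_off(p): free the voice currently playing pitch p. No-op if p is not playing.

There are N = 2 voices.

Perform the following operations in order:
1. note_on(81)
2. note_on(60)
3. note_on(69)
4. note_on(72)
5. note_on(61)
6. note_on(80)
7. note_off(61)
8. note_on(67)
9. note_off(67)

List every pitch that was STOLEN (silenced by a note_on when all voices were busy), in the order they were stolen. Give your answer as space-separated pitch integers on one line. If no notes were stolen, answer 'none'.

Answer: 81 60 69 72

Derivation:
Op 1: note_on(81): voice 0 is free -> assigned | voices=[81 -]
Op 2: note_on(60): voice 1 is free -> assigned | voices=[81 60]
Op 3: note_on(69): all voices busy, STEAL voice 0 (pitch 81, oldest) -> assign | voices=[69 60]
Op 4: note_on(72): all voices busy, STEAL voice 1 (pitch 60, oldest) -> assign | voices=[69 72]
Op 5: note_on(61): all voices busy, STEAL voice 0 (pitch 69, oldest) -> assign | voices=[61 72]
Op 6: note_on(80): all voices busy, STEAL voice 1 (pitch 72, oldest) -> assign | voices=[61 80]
Op 7: note_off(61): free voice 0 | voices=[- 80]
Op 8: note_on(67): voice 0 is free -> assigned | voices=[67 80]
Op 9: note_off(67): free voice 0 | voices=[- 80]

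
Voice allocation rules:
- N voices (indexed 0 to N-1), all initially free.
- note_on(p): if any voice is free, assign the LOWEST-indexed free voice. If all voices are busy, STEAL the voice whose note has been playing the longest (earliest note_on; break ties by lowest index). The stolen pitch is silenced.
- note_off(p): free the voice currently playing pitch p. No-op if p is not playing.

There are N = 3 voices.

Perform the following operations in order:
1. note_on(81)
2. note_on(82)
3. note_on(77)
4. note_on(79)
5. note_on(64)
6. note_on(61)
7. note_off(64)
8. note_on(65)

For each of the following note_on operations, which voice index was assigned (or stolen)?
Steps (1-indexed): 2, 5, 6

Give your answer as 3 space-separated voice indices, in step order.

Op 1: note_on(81): voice 0 is free -> assigned | voices=[81 - -]
Op 2: note_on(82): voice 1 is free -> assigned | voices=[81 82 -]
Op 3: note_on(77): voice 2 is free -> assigned | voices=[81 82 77]
Op 4: note_on(79): all voices busy, STEAL voice 0 (pitch 81, oldest) -> assign | voices=[79 82 77]
Op 5: note_on(64): all voices busy, STEAL voice 1 (pitch 82, oldest) -> assign | voices=[79 64 77]
Op 6: note_on(61): all voices busy, STEAL voice 2 (pitch 77, oldest) -> assign | voices=[79 64 61]
Op 7: note_off(64): free voice 1 | voices=[79 - 61]
Op 8: note_on(65): voice 1 is free -> assigned | voices=[79 65 61]

Answer: 1 1 2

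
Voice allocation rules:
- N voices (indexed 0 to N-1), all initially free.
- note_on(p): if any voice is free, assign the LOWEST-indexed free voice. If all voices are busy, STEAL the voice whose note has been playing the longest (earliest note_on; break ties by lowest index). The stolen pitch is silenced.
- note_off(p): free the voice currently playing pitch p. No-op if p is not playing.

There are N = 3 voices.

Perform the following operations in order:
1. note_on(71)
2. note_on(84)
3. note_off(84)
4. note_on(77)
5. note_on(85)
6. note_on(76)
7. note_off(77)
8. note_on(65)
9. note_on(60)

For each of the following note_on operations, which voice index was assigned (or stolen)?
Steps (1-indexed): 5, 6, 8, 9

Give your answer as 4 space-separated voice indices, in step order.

Op 1: note_on(71): voice 0 is free -> assigned | voices=[71 - -]
Op 2: note_on(84): voice 1 is free -> assigned | voices=[71 84 -]
Op 3: note_off(84): free voice 1 | voices=[71 - -]
Op 4: note_on(77): voice 1 is free -> assigned | voices=[71 77 -]
Op 5: note_on(85): voice 2 is free -> assigned | voices=[71 77 85]
Op 6: note_on(76): all voices busy, STEAL voice 0 (pitch 71, oldest) -> assign | voices=[76 77 85]
Op 7: note_off(77): free voice 1 | voices=[76 - 85]
Op 8: note_on(65): voice 1 is free -> assigned | voices=[76 65 85]
Op 9: note_on(60): all voices busy, STEAL voice 2 (pitch 85, oldest) -> assign | voices=[76 65 60]

Answer: 2 0 1 2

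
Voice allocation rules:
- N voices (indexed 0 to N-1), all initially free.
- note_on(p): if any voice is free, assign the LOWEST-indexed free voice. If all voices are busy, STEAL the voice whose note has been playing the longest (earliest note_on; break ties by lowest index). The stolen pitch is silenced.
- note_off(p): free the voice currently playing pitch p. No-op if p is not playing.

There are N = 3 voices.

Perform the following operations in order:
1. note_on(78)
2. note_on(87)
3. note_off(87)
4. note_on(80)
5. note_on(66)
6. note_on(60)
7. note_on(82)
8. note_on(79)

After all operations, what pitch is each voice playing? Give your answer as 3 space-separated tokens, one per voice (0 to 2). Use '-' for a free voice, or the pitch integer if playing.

Op 1: note_on(78): voice 0 is free -> assigned | voices=[78 - -]
Op 2: note_on(87): voice 1 is free -> assigned | voices=[78 87 -]
Op 3: note_off(87): free voice 1 | voices=[78 - -]
Op 4: note_on(80): voice 1 is free -> assigned | voices=[78 80 -]
Op 5: note_on(66): voice 2 is free -> assigned | voices=[78 80 66]
Op 6: note_on(60): all voices busy, STEAL voice 0 (pitch 78, oldest) -> assign | voices=[60 80 66]
Op 7: note_on(82): all voices busy, STEAL voice 1 (pitch 80, oldest) -> assign | voices=[60 82 66]
Op 8: note_on(79): all voices busy, STEAL voice 2 (pitch 66, oldest) -> assign | voices=[60 82 79]

Answer: 60 82 79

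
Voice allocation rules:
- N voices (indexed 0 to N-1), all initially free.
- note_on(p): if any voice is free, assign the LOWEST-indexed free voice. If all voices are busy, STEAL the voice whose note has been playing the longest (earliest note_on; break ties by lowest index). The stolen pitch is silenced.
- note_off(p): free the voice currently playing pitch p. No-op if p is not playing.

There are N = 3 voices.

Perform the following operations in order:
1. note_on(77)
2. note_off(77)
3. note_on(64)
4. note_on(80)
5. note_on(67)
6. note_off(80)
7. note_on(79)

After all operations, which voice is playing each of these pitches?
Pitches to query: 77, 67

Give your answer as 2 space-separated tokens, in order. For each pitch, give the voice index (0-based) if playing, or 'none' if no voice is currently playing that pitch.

Op 1: note_on(77): voice 0 is free -> assigned | voices=[77 - -]
Op 2: note_off(77): free voice 0 | voices=[- - -]
Op 3: note_on(64): voice 0 is free -> assigned | voices=[64 - -]
Op 4: note_on(80): voice 1 is free -> assigned | voices=[64 80 -]
Op 5: note_on(67): voice 2 is free -> assigned | voices=[64 80 67]
Op 6: note_off(80): free voice 1 | voices=[64 - 67]
Op 7: note_on(79): voice 1 is free -> assigned | voices=[64 79 67]

Answer: none 2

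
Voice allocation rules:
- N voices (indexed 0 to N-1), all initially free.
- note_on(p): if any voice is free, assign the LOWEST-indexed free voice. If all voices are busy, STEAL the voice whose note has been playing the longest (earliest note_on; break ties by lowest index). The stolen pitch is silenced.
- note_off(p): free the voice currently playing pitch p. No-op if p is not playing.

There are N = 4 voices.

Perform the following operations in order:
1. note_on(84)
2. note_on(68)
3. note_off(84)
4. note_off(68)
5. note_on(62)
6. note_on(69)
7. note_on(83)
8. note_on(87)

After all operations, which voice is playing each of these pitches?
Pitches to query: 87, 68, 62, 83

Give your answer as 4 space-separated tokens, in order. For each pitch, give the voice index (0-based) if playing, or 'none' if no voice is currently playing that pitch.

Op 1: note_on(84): voice 0 is free -> assigned | voices=[84 - - -]
Op 2: note_on(68): voice 1 is free -> assigned | voices=[84 68 - -]
Op 3: note_off(84): free voice 0 | voices=[- 68 - -]
Op 4: note_off(68): free voice 1 | voices=[- - - -]
Op 5: note_on(62): voice 0 is free -> assigned | voices=[62 - - -]
Op 6: note_on(69): voice 1 is free -> assigned | voices=[62 69 - -]
Op 7: note_on(83): voice 2 is free -> assigned | voices=[62 69 83 -]
Op 8: note_on(87): voice 3 is free -> assigned | voices=[62 69 83 87]

Answer: 3 none 0 2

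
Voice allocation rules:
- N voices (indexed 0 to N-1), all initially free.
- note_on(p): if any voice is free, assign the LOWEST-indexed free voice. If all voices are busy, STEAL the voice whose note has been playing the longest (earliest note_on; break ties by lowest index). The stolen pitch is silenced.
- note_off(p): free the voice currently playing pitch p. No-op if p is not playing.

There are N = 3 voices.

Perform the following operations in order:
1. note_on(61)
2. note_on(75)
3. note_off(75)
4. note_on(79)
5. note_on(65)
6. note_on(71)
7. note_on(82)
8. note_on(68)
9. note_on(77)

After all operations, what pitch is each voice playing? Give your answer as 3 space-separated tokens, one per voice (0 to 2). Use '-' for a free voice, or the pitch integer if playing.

Op 1: note_on(61): voice 0 is free -> assigned | voices=[61 - -]
Op 2: note_on(75): voice 1 is free -> assigned | voices=[61 75 -]
Op 3: note_off(75): free voice 1 | voices=[61 - -]
Op 4: note_on(79): voice 1 is free -> assigned | voices=[61 79 -]
Op 5: note_on(65): voice 2 is free -> assigned | voices=[61 79 65]
Op 6: note_on(71): all voices busy, STEAL voice 0 (pitch 61, oldest) -> assign | voices=[71 79 65]
Op 7: note_on(82): all voices busy, STEAL voice 1 (pitch 79, oldest) -> assign | voices=[71 82 65]
Op 8: note_on(68): all voices busy, STEAL voice 2 (pitch 65, oldest) -> assign | voices=[71 82 68]
Op 9: note_on(77): all voices busy, STEAL voice 0 (pitch 71, oldest) -> assign | voices=[77 82 68]

Answer: 77 82 68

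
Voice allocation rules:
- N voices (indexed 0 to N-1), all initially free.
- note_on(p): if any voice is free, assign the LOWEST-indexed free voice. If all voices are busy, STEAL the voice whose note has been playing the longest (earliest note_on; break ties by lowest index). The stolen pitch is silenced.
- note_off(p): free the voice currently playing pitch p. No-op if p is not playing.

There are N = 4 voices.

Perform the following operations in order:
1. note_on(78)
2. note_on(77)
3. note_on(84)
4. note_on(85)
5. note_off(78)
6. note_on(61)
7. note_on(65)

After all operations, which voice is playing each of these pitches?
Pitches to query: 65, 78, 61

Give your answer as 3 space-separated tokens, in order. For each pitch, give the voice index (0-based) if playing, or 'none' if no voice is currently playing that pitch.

Answer: 1 none 0

Derivation:
Op 1: note_on(78): voice 0 is free -> assigned | voices=[78 - - -]
Op 2: note_on(77): voice 1 is free -> assigned | voices=[78 77 - -]
Op 3: note_on(84): voice 2 is free -> assigned | voices=[78 77 84 -]
Op 4: note_on(85): voice 3 is free -> assigned | voices=[78 77 84 85]
Op 5: note_off(78): free voice 0 | voices=[- 77 84 85]
Op 6: note_on(61): voice 0 is free -> assigned | voices=[61 77 84 85]
Op 7: note_on(65): all voices busy, STEAL voice 1 (pitch 77, oldest) -> assign | voices=[61 65 84 85]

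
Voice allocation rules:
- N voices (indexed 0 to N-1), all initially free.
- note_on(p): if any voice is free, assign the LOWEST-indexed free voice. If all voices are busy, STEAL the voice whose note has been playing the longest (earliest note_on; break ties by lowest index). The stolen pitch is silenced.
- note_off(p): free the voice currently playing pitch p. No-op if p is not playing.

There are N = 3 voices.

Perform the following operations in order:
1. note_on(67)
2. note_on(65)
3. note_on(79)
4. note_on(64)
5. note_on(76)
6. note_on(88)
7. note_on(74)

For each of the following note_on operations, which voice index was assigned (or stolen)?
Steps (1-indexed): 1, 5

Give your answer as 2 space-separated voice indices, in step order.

Op 1: note_on(67): voice 0 is free -> assigned | voices=[67 - -]
Op 2: note_on(65): voice 1 is free -> assigned | voices=[67 65 -]
Op 3: note_on(79): voice 2 is free -> assigned | voices=[67 65 79]
Op 4: note_on(64): all voices busy, STEAL voice 0 (pitch 67, oldest) -> assign | voices=[64 65 79]
Op 5: note_on(76): all voices busy, STEAL voice 1 (pitch 65, oldest) -> assign | voices=[64 76 79]
Op 6: note_on(88): all voices busy, STEAL voice 2 (pitch 79, oldest) -> assign | voices=[64 76 88]
Op 7: note_on(74): all voices busy, STEAL voice 0 (pitch 64, oldest) -> assign | voices=[74 76 88]

Answer: 0 1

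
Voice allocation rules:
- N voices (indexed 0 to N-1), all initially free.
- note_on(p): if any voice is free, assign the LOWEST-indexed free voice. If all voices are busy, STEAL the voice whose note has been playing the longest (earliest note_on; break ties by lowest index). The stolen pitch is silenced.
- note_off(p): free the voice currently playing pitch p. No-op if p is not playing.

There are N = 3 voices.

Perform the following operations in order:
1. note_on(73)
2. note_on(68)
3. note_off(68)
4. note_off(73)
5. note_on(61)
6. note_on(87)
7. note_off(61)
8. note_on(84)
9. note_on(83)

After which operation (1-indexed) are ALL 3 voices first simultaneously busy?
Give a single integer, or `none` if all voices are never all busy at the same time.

Op 1: note_on(73): voice 0 is free -> assigned | voices=[73 - -]
Op 2: note_on(68): voice 1 is free -> assigned | voices=[73 68 -]
Op 3: note_off(68): free voice 1 | voices=[73 - -]
Op 4: note_off(73): free voice 0 | voices=[- - -]
Op 5: note_on(61): voice 0 is free -> assigned | voices=[61 - -]
Op 6: note_on(87): voice 1 is free -> assigned | voices=[61 87 -]
Op 7: note_off(61): free voice 0 | voices=[- 87 -]
Op 8: note_on(84): voice 0 is free -> assigned | voices=[84 87 -]
Op 9: note_on(83): voice 2 is free -> assigned | voices=[84 87 83]

Answer: 9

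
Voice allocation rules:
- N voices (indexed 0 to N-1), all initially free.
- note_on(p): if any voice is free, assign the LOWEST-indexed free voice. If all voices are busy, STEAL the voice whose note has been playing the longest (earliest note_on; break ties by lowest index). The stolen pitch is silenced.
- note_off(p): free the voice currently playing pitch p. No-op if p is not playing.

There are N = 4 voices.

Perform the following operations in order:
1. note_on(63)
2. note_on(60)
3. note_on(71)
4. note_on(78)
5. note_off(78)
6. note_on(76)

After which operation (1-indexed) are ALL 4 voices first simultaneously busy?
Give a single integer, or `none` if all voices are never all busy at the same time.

Op 1: note_on(63): voice 0 is free -> assigned | voices=[63 - - -]
Op 2: note_on(60): voice 1 is free -> assigned | voices=[63 60 - -]
Op 3: note_on(71): voice 2 is free -> assigned | voices=[63 60 71 -]
Op 4: note_on(78): voice 3 is free -> assigned | voices=[63 60 71 78]
Op 5: note_off(78): free voice 3 | voices=[63 60 71 -]
Op 6: note_on(76): voice 3 is free -> assigned | voices=[63 60 71 76]

Answer: 4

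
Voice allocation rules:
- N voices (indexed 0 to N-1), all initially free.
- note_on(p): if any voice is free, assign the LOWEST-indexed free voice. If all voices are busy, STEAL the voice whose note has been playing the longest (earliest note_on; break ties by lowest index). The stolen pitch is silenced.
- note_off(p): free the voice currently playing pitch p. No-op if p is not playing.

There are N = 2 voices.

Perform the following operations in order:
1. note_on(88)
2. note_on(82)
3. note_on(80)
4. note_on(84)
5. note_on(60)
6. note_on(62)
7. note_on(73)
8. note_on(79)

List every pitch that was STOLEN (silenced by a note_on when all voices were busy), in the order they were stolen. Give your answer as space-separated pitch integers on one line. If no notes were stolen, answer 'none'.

Op 1: note_on(88): voice 0 is free -> assigned | voices=[88 -]
Op 2: note_on(82): voice 1 is free -> assigned | voices=[88 82]
Op 3: note_on(80): all voices busy, STEAL voice 0 (pitch 88, oldest) -> assign | voices=[80 82]
Op 4: note_on(84): all voices busy, STEAL voice 1 (pitch 82, oldest) -> assign | voices=[80 84]
Op 5: note_on(60): all voices busy, STEAL voice 0 (pitch 80, oldest) -> assign | voices=[60 84]
Op 6: note_on(62): all voices busy, STEAL voice 1 (pitch 84, oldest) -> assign | voices=[60 62]
Op 7: note_on(73): all voices busy, STEAL voice 0 (pitch 60, oldest) -> assign | voices=[73 62]
Op 8: note_on(79): all voices busy, STEAL voice 1 (pitch 62, oldest) -> assign | voices=[73 79]

Answer: 88 82 80 84 60 62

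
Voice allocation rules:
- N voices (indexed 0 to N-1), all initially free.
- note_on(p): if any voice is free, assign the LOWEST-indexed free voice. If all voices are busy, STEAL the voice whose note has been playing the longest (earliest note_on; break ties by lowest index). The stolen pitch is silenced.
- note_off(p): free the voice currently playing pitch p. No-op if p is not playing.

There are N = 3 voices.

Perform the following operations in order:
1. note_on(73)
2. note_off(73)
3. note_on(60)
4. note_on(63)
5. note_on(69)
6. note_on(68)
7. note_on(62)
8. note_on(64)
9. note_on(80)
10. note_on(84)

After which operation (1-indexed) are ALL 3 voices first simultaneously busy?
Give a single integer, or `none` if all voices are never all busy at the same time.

Answer: 5

Derivation:
Op 1: note_on(73): voice 0 is free -> assigned | voices=[73 - -]
Op 2: note_off(73): free voice 0 | voices=[- - -]
Op 3: note_on(60): voice 0 is free -> assigned | voices=[60 - -]
Op 4: note_on(63): voice 1 is free -> assigned | voices=[60 63 -]
Op 5: note_on(69): voice 2 is free -> assigned | voices=[60 63 69]
Op 6: note_on(68): all voices busy, STEAL voice 0 (pitch 60, oldest) -> assign | voices=[68 63 69]
Op 7: note_on(62): all voices busy, STEAL voice 1 (pitch 63, oldest) -> assign | voices=[68 62 69]
Op 8: note_on(64): all voices busy, STEAL voice 2 (pitch 69, oldest) -> assign | voices=[68 62 64]
Op 9: note_on(80): all voices busy, STEAL voice 0 (pitch 68, oldest) -> assign | voices=[80 62 64]
Op 10: note_on(84): all voices busy, STEAL voice 1 (pitch 62, oldest) -> assign | voices=[80 84 64]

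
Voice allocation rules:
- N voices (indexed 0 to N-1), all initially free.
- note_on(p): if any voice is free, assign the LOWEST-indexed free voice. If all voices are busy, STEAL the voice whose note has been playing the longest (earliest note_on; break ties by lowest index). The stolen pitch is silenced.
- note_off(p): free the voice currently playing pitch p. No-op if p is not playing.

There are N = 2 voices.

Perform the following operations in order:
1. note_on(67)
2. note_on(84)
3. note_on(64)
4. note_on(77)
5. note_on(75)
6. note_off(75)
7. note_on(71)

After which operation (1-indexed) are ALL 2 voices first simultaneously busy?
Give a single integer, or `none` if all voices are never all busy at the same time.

Answer: 2

Derivation:
Op 1: note_on(67): voice 0 is free -> assigned | voices=[67 -]
Op 2: note_on(84): voice 1 is free -> assigned | voices=[67 84]
Op 3: note_on(64): all voices busy, STEAL voice 0 (pitch 67, oldest) -> assign | voices=[64 84]
Op 4: note_on(77): all voices busy, STEAL voice 1 (pitch 84, oldest) -> assign | voices=[64 77]
Op 5: note_on(75): all voices busy, STEAL voice 0 (pitch 64, oldest) -> assign | voices=[75 77]
Op 6: note_off(75): free voice 0 | voices=[- 77]
Op 7: note_on(71): voice 0 is free -> assigned | voices=[71 77]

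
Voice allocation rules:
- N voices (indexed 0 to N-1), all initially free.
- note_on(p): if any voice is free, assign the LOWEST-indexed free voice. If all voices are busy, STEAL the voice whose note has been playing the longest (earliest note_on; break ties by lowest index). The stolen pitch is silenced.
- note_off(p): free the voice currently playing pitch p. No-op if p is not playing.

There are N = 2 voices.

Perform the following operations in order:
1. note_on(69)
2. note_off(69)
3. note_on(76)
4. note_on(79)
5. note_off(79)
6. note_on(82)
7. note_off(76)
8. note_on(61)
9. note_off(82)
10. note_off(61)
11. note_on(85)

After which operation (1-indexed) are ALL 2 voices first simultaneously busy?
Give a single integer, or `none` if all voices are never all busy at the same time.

Op 1: note_on(69): voice 0 is free -> assigned | voices=[69 -]
Op 2: note_off(69): free voice 0 | voices=[- -]
Op 3: note_on(76): voice 0 is free -> assigned | voices=[76 -]
Op 4: note_on(79): voice 1 is free -> assigned | voices=[76 79]
Op 5: note_off(79): free voice 1 | voices=[76 -]
Op 6: note_on(82): voice 1 is free -> assigned | voices=[76 82]
Op 7: note_off(76): free voice 0 | voices=[- 82]
Op 8: note_on(61): voice 0 is free -> assigned | voices=[61 82]
Op 9: note_off(82): free voice 1 | voices=[61 -]
Op 10: note_off(61): free voice 0 | voices=[- -]
Op 11: note_on(85): voice 0 is free -> assigned | voices=[85 -]

Answer: 4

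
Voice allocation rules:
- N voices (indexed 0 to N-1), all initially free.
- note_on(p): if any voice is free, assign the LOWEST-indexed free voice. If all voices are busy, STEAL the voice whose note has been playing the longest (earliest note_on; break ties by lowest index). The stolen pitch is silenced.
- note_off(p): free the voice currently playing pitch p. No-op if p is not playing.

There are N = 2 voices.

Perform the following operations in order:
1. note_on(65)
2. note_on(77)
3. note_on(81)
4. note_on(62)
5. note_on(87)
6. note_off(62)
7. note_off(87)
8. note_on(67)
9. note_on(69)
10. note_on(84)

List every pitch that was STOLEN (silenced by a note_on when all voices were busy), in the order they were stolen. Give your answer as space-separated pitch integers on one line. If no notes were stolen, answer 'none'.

Op 1: note_on(65): voice 0 is free -> assigned | voices=[65 -]
Op 2: note_on(77): voice 1 is free -> assigned | voices=[65 77]
Op 3: note_on(81): all voices busy, STEAL voice 0 (pitch 65, oldest) -> assign | voices=[81 77]
Op 4: note_on(62): all voices busy, STEAL voice 1 (pitch 77, oldest) -> assign | voices=[81 62]
Op 5: note_on(87): all voices busy, STEAL voice 0 (pitch 81, oldest) -> assign | voices=[87 62]
Op 6: note_off(62): free voice 1 | voices=[87 -]
Op 7: note_off(87): free voice 0 | voices=[- -]
Op 8: note_on(67): voice 0 is free -> assigned | voices=[67 -]
Op 9: note_on(69): voice 1 is free -> assigned | voices=[67 69]
Op 10: note_on(84): all voices busy, STEAL voice 0 (pitch 67, oldest) -> assign | voices=[84 69]

Answer: 65 77 81 67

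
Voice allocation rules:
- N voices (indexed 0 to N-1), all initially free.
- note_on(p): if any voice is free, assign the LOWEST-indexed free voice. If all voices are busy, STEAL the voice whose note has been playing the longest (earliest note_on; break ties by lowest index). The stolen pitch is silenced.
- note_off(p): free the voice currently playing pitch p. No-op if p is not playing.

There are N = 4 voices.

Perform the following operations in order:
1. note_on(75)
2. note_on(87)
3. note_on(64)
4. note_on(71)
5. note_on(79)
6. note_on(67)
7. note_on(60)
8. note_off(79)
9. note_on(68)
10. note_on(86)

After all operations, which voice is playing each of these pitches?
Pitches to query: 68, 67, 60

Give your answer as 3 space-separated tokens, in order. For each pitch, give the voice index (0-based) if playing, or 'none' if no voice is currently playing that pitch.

Answer: 0 1 2

Derivation:
Op 1: note_on(75): voice 0 is free -> assigned | voices=[75 - - -]
Op 2: note_on(87): voice 1 is free -> assigned | voices=[75 87 - -]
Op 3: note_on(64): voice 2 is free -> assigned | voices=[75 87 64 -]
Op 4: note_on(71): voice 3 is free -> assigned | voices=[75 87 64 71]
Op 5: note_on(79): all voices busy, STEAL voice 0 (pitch 75, oldest) -> assign | voices=[79 87 64 71]
Op 6: note_on(67): all voices busy, STEAL voice 1 (pitch 87, oldest) -> assign | voices=[79 67 64 71]
Op 7: note_on(60): all voices busy, STEAL voice 2 (pitch 64, oldest) -> assign | voices=[79 67 60 71]
Op 8: note_off(79): free voice 0 | voices=[- 67 60 71]
Op 9: note_on(68): voice 0 is free -> assigned | voices=[68 67 60 71]
Op 10: note_on(86): all voices busy, STEAL voice 3 (pitch 71, oldest) -> assign | voices=[68 67 60 86]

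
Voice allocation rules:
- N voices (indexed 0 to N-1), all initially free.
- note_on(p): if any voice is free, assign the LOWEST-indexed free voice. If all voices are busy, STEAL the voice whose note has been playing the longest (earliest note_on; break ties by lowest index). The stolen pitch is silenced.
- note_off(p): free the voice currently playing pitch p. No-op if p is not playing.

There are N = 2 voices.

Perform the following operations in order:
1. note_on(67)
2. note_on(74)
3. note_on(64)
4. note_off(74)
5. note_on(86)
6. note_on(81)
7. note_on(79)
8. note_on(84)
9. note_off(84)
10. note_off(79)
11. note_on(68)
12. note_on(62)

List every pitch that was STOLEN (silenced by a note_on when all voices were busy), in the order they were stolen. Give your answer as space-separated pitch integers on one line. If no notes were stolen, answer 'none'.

Op 1: note_on(67): voice 0 is free -> assigned | voices=[67 -]
Op 2: note_on(74): voice 1 is free -> assigned | voices=[67 74]
Op 3: note_on(64): all voices busy, STEAL voice 0 (pitch 67, oldest) -> assign | voices=[64 74]
Op 4: note_off(74): free voice 1 | voices=[64 -]
Op 5: note_on(86): voice 1 is free -> assigned | voices=[64 86]
Op 6: note_on(81): all voices busy, STEAL voice 0 (pitch 64, oldest) -> assign | voices=[81 86]
Op 7: note_on(79): all voices busy, STEAL voice 1 (pitch 86, oldest) -> assign | voices=[81 79]
Op 8: note_on(84): all voices busy, STEAL voice 0 (pitch 81, oldest) -> assign | voices=[84 79]
Op 9: note_off(84): free voice 0 | voices=[- 79]
Op 10: note_off(79): free voice 1 | voices=[- -]
Op 11: note_on(68): voice 0 is free -> assigned | voices=[68 -]
Op 12: note_on(62): voice 1 is free -> assigned | voices=[68 62]

Answer: 67 64 86 81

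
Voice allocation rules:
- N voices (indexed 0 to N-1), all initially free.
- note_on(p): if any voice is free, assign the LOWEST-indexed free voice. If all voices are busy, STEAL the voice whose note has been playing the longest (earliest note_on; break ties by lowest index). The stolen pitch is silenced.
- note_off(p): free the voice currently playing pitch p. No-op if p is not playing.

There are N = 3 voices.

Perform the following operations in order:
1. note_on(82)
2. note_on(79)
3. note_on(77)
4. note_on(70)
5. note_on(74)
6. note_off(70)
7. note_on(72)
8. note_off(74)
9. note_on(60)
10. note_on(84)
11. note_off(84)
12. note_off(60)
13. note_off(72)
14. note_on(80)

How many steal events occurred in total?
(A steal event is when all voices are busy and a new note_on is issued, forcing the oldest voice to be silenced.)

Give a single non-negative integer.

Op 1: note_on(82): voice 0 is free -> assigned | voices=[82 - -]
Op 2: note_on(79): voice 1 is free -> assigned | voices=[82 79 -]
Op 3: note_on(77): voice 2 is free -> assigned | voices=[82 79 77]
Op 4: note_on(70): all voices busy, STEAL voice 0 (pitch 82, oldest) -> assign | voices=[70 79 77]
Op 5: note_on(74): all voices busy, STEAL voice 1 (pitch 79, oldest) -> assign | voices=[70 74 77]
Op 6: note_off(70): free voice 0 | voices=[- 74 77]
Op 7: note_on(72): voice 0 is free -> assigned | voices=[72 74 77]
Op 8: note_off(74): free voice 1 | voices=[72 - 77]
Op 9: note_on(60): voice 1 is free -> assigned | voices=[72 60 77]
Op 10: note_on(84): all voices busy, STEAL voice 2 (pitch 77, oldest) -> assign | voices=[72 60 84]
Op 11: note_off(84): free voice 2 | voices=[72 60 -]
Op 12: note_off(60): free voice 1 | voices=[72 - -]
Op 13: note_off(72): free voice 0 | voices=[- - -]
Op 14: note_on(80): voice 0 is free -> assigned | voices=[80 - -]

Answer: 3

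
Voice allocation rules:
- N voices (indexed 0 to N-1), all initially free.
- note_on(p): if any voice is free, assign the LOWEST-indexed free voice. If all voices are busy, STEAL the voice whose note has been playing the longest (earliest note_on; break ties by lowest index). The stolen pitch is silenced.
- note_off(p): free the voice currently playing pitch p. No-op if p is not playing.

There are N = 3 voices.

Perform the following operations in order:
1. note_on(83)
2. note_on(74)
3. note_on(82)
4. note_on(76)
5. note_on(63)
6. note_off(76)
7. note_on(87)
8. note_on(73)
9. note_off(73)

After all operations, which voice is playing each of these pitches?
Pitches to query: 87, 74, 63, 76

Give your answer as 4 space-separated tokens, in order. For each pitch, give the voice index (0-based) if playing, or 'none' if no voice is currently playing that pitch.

Op 1: note_on(83): voice 0 is free -> assigned | voices=[83 - -]
Op 2: note_on(74): voice 1 is free -> assigned | voices=[83 74 -]
Op 3: note_on(82): voice 2 is free -> assigned | voices=[83 74 82]
Op 4: note_on(76): all voices busy, STEAL voice 0 (pitch 83, oldest) -> assign | voices=[76 74 82]
Op 5: note_on(63): all voices busy, STEAL voice 1 (pitch 74, oldest) -> assign | voices=[76 63 82]
Op 6: note_off(76): free voice 0 | voices=[- 63 82]
Op 7: note_on(87): voice 0 is free -> assigned | voices=[87 63 82]
Op 8: note_on(73): all voices busy, STEAL voice 2 (pitch 82, oldest) -> assign | voices=[87 63 73]
Op 9: note_off(73): free voice 2 | voices=[87 63 -]

Answer: 0 none 1 none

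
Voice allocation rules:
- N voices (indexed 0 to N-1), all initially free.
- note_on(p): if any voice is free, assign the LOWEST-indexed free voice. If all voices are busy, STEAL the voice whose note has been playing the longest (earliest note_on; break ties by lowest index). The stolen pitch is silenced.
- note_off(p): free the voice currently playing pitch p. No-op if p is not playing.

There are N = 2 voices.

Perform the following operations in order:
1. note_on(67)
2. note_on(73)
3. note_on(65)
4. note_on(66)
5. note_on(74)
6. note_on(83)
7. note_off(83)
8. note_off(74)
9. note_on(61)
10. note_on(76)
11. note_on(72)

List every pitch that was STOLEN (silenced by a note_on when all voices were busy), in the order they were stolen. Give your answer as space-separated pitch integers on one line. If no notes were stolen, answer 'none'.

Answer: 67 73 65 66 61

Derivation:
Op 1: note_on(67): voice 0 is free -> assigned | voices=[67 -]
Op 2: note_on(73): voice 1 is free -> assigned | voices=[67 73]
Op 3: note_on(65): all voices busy, STEAL voice 0 (pitch 67, oldest) -> assign | voices=[65 73]
Op 4: note_on(66): all voices busy, STEAL voice 1 (pitch 73, oldest) -> assign | voices=[65 66]
Op 5: note_on(74): all voices busy, STEAL voice 0 (pitch 65, oldest) -> assign | voices=[74 66]
Op 6: note_on(83): all voices busy, STEAL voice 1 (pitch 66, oldest) -> assign | voices=[74 83]
Op 7: note_off(83): free voice 1 | voices=[74 -]
Op 8: note_off(74): free voice 0 | voices=[- -]
Op 9: note_on(61): voice 0 is free -> assigned | voices=[61 -]
Op 10: note_on(76): voice 1 is free -> assigned | voices=[61 76]
Op 11: note_on(72): all voices busy, STEAL voice 0 (pitch 61, oldest) -> assign | voices=[72 76]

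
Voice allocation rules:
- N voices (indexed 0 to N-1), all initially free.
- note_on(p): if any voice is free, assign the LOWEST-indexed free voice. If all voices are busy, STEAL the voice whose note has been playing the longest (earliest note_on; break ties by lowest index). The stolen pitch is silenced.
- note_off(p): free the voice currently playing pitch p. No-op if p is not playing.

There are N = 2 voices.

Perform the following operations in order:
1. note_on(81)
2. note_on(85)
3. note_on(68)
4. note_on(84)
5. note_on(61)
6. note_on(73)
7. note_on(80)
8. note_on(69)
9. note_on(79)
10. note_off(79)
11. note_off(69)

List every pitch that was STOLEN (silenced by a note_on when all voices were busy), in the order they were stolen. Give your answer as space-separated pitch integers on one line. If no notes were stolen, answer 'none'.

Op 1: note_on(81): voice 0 is free -> assigned | voices=[81 -]
Op 2: note_on(85): voice 1 is free -> assigned | voices=[81 85]
Op 3: note_on(68): all voices busy, STEAL voice 0 (pitch 81, oldest) -> assign | voices=[68 85]
Op 4: note_on(84): all voices busy, STEAL voice 1 (pitch 85, oldest) -> assign | voices=[68 84]
Op 5: note_on(61): all voices busy, STEAL voice 0 (pitch 68, oldest) -> assign | voices=[61 84]
Op 6: note_on(73): all voices busy, STEAL voice 1 (pitch 84, oldest) -> assign | voices=[61 73]
Op 7: note_on(80): all voices busy, STEAL voice 0 (pitch 61, oldest) -> assign | voices=[80 73]
Op 8: note_on(69): all voices busy, STEAL voice 1 (pitch 73, oldest) -> assign | voices=[80 69]
Op 9: note_on(79): all voices busy, STEAL voice 0 (pitch 80, oldest) -> assign | voices=[79 69]
Op 10: note_off(79): free voice 0 | voices=[- 69]
Op 11: note_off(69): free voice 1 | voices=[- -]

Answer: 81 85 68 84 61 73 80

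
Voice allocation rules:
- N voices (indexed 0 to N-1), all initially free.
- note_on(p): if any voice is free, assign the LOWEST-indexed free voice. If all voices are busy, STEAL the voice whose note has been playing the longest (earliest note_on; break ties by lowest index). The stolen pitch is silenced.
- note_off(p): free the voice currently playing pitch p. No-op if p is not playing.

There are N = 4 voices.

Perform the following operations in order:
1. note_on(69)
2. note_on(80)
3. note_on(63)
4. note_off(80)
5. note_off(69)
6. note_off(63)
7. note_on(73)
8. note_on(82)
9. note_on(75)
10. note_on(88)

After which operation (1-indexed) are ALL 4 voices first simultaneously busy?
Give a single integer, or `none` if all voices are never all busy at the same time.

Answer: 10

Derivation:
Op 1: note_on(69): voice 0 is free -> assigned | voices=[69 - - -]
Op 2: note_on(80): voice 1 is free -> assigned | voices=[69 80 - -]
Op 3: note_on(63): voice 2 is free -> assigned | voices=[69 80 63 -]
Op 4: note_off(80): free voice 1 | voices=[69 - 63 -]
Op 5: note_off(69): free voice 0 | voices=[- - 63 -]
Op 6: note_off(63): free voice 2 | voices=[- - - -]
Op 7: note_on(73): voice 0 is free -> assigned | voices=[73 - - -]
Op 8: note_on(82): voice 1 is free -> assigned | voices=[73 82 - -]
Op 9: note_on(75): voice 2 is free -> assigned | voices=[73 82 75 -]
Op 10: note_on(88): voice 3 is free -> assigned | voices=[73 82 75 88]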